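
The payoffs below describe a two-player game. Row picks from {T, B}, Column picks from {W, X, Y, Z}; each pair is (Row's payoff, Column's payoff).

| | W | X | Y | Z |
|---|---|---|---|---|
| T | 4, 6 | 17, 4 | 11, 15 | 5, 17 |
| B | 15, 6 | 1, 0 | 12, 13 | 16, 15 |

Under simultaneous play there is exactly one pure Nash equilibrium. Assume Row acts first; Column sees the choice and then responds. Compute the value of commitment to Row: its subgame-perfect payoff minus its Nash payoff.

Work backward from Column's decision.
- T: Column compares 6, 4, 15, 17 and picks Z; Row would get 5.
- B: Column compares 6, 0, 13, 15 and picks Z; Row would get 16.
Row's induced payoffs are 5, 16, so Row commits to B. Subgame-perfect outcome: (B, Z) with payoffs (16, 15).
Now find the simultaneous Nash equilibrium.
Row's best replies: W→B; X→T; Y→B; Z→B.
Column's best replies: T→Z; B→Z.
Only (B, Z) has each player best-responding; Nash payoffs (16, 15).
Row's commitment gain: 16 − 16 = 0.

0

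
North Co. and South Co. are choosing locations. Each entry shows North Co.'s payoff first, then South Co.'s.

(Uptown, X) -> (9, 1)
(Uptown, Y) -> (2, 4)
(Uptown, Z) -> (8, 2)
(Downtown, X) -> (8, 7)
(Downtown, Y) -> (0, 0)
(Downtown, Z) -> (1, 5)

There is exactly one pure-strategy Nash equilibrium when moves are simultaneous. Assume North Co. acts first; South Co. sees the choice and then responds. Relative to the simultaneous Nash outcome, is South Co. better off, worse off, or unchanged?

better off

Backward induction with North Co. moving first.
- Uptown: BR = Y, leader payoff 2.
- Downtown: BR = X, leader payoff 8.
Maximizing over 2, 8, North Co. chooses Downtown. Subgame-perfect outcome: (Downtown, X) with payoffs (8, 7).
Under simultaneous play:
North Co.'s best replies: X→Uptown; Y→Uptown; Z→Uptown.
South Co.'s best replies: Uptown→Y; Downtown→X.
Only (Uptown, Y) has each player best-responding; Nash payoffs (2, 4).
South Co. earns 7 sequentially versus 4 at the Nash outcome: better off.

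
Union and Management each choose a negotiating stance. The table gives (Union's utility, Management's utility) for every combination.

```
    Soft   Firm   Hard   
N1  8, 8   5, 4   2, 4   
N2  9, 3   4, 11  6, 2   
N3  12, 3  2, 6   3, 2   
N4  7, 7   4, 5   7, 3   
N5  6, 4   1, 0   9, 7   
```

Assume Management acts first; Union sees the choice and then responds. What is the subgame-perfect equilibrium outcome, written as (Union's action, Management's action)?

Work backward from Union's decision.
- Soft: Union compares 8, 9, 12, 7, 6 and picks N3; Management would get 3.
- Firm: Union compares 5, 4, 2, 4, 1 and picks N1; Management would get 4.
- Hard: Union compares 2, 6, 3, 7, 9 and picks N5; Management would get 7.
Among 3, 4, 7, the best is 7 at Hard. Subgame-perfect outcome: (N5, Hard) with payoffs (9, 7).

(N5, Hard)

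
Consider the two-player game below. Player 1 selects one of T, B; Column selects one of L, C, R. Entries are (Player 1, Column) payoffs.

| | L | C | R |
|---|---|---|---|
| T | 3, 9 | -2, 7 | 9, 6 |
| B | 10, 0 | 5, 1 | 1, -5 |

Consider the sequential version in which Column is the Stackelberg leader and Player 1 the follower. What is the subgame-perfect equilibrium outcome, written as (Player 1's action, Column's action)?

(T, R)

Player 1 best-responds to each possible Column move:
- L → Player 1 plays B (best of 3, 10); Column gets 0.
- C → Player 1 plays B (best of -2, 5); Column gets 1.
- R → Player 1 plays T (best of 9, 1); Column gets 6.
Maximizing over 0, 1, 6, Column chooses R. Subgame-perfect outcome: (T, R) with payoffs (9, 6).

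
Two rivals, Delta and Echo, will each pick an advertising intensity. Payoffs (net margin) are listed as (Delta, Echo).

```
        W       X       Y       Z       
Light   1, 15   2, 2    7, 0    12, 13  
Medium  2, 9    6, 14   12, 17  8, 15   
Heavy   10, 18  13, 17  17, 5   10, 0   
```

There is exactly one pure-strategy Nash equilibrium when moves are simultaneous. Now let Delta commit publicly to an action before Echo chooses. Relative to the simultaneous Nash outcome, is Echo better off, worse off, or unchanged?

Backward induction with Delta moving first.
- Light: BR = W, leader payoff 1.
- Medium: BR = Y, leader payoff 12.
- Heavy: BR = W, leader payoff 10.
Delta's induced payoffs are 1, 12, 10, so Delta commits to Medium. Subgame-perfect outcome: (Medium, Y) with payoffs (12, 17).
Under simultaneous play:
Delta's best replies: W→Heavy; X→Heavy; Y→Heavy; Z→Light.
Echo's best replies: Light→W; Medium→Y; Heavy→W.
Only (Heavy, W) has each player best-responding; Nash payoffs (10, 18).
Echo earns 17 sequentially versus 18 at the Nash outcome: worse off.

worse off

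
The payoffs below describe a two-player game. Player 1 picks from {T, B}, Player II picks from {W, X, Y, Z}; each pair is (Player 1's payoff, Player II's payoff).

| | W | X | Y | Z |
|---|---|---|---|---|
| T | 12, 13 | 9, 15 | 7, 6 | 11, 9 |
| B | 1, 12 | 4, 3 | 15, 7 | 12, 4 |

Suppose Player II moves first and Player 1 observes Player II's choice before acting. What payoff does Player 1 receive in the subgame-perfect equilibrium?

9

Player 1 best-responds to each possible Player II move:
- W: BR = T, leader payoff 13.
- X: BR = T, leader payoff 15.
- Y: BR = B, leader payoff 7.
- Z: BR = B, leader payoff 4.
Maximizing over 13, 15, 7, 4, Player II chooses X. Subgame-perfect outcome: (T, X) with payoffs (9, 15).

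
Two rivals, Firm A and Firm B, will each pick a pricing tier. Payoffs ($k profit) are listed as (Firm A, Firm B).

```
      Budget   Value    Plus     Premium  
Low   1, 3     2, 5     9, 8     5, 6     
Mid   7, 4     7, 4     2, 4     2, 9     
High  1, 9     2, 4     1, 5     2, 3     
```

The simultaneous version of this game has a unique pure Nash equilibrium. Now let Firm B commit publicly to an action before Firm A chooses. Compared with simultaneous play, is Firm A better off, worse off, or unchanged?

Backward induction with Firm B moving first.
- Budget: BR = Mid, leader payoff 4.
- Value: BR = Mid, leader payoff 4.
- Plus: BR = Low, leader payoff 8.
- Premium: BR = Low, leader payoff 6.
Firm B's induced payoffs are 4, 4, 8, 6, so Firm B commits to Plus. Subgame-perfect outcome: (Low, Plus) with payoffs (9, 8).
Now find the simultaneous Nash equilibrium.
Firm A's best replies: Budget→Mid; Value→Mid; Plus→Low; Premium→Low.
Firm B's best replies: Low→Plus; Mid→Premium; High→Budget.
Only (Low, Plus) has each player best-responding; Nash payoffs (9, 8).
Firm A earns 9 sequentially versus 9 at the Nash outcome: unchanged.

unchanged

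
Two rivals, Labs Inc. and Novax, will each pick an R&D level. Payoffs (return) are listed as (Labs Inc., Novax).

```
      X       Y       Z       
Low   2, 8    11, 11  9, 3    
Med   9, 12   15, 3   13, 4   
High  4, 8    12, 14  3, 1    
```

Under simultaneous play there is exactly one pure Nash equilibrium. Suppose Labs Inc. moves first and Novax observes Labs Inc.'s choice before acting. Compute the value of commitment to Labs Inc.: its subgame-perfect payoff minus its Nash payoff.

Novax best-responds to each possible Labs Inc. move:
- Low: BR = Y, leader payoff 11.
- Med: BR = X, leader payoff 9.
- High: BR = Y, leader payoff 12.
Maximizing over 11, 9, 12, Labs Inc. chooses High. Subgame-perfect outcome: (High, Y) with payoffs (12, 14).
For the simultaneous game, intersect best replies.
Labs Inc.'s best replies: X→Med; Y→Med; Z→Med.
Novax's best replies: Low→Y; Med→X; High→Y.
Only (Med, X) has each player best-responding; Nash payoffs (9, 12).
Labs Inc.'s commitment gain: 12 − 9 = 3.

3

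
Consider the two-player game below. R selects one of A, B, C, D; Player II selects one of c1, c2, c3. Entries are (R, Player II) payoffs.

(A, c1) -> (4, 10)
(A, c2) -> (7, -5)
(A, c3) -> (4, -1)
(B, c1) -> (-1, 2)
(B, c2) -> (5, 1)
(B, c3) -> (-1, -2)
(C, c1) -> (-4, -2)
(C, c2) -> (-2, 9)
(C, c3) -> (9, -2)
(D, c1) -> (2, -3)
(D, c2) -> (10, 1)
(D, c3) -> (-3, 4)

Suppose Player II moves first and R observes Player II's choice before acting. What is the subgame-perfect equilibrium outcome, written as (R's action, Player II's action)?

(A, c1)

Backward induction with Player II moving first.
- c1: R compares 4, -1, -4, 2 and picks A; Player II would get 10.
- c2: R compares 7, 5, -2, 10 and picks D; Player II would get 1.
- c3: R compares 4, -1, 9, -3 and picks C; Player II would get -2.
Maximizing over 10, 1, -2, Player II chooses c1. Subgame-perfect outcome: (A, c1) with payoffs (4, 10).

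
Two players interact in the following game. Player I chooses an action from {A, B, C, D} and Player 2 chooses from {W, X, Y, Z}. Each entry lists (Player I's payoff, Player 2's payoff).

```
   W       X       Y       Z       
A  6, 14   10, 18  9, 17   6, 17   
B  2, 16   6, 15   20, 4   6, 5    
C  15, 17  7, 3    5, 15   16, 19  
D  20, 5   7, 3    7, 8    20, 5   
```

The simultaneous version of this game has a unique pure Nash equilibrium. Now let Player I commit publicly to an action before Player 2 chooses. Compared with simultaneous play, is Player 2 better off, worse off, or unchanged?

Work backward from Player 2's decision.
- A: Player 2 compares 14, 18, 17, 17 and picks X; Player I would get 10.
- B: Player 2 compares 16, 15, 4, 5 and picks W; Player I would get 2.
- C: Player 2 compares 17, 3, 15, 19 and picks Z; Player I would get 16.
- D: Player 2 compares 5, 3, 8, 5 and picks Y; Player I would get 7.
Among 10, 2, 16, 7, the best is 16 at C. Subgame-perfect outcome: (C, Z) with payoffs (16, 19).
For the simultaneous game, intersect best replies.
Player I's best replies: W→D; X→A; Y→B; Z→D.
Player 2's best replies: A→X; B→W; C→Z; D→Y.
Only (A, X) has each player best-responding; Nash payoffs (10, 18).
Player 2 earns 19 sequentially versus 18 at the Nash outcome: better off.

better off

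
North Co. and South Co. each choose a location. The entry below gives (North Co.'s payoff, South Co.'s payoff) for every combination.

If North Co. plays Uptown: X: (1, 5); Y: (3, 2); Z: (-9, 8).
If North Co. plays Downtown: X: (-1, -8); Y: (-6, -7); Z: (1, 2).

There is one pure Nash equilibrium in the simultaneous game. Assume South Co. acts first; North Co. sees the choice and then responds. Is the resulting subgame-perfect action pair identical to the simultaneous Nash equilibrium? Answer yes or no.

no

North Co. best-responds to each possible South Co. move:
- X: BR = Uptown, leader payoff 5.
- Y: BR = Uptown, leader payoff 2.
- Z: BR = Downtown, leader payoff 2.
Among 5, 2, 2, the best is 5 at X. Subgame-perfect outcome: (Uptown, X) with payoffs (1, 5).
For the simultaneous game, intersect best replies.
North Co.'s best replies: X→Uptown; Y→Uptown; Z→Downtown.
South Co.'s best replies: Uptown→Z; Downtown→Z.
The unique mutual best reply is (Downtown, Z), giving (1, 2).
Sequential outcome (Uptown, X) differs from the Nash profile (Downtown, Z).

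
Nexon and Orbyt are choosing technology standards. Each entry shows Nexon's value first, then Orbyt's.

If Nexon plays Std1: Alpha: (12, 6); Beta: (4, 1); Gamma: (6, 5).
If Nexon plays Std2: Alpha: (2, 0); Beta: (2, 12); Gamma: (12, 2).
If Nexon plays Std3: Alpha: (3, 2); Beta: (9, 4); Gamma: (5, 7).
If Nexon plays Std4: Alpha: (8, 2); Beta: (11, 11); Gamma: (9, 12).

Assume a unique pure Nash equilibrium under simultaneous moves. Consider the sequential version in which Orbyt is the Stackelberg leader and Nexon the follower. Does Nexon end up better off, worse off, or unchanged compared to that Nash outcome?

worse off

Nexon best-responds to each possible Orbyt move:
- Alpha: BR = Std1, leader payoff 6.
- Beta: BR = Std4, leader payoff 11.
- Gamma: BR = Std2, leader payoff 2.
Orbyt's induced payoffs are 6, 11, 2, so Orbyt commits to Beta. Subgame-perfect outcome: (Std4, Beta) with payoffs (11, 11).
Under simultaneous play:
Nexon's best replies: Alpha→Std1; Beta→Std4; Gamma→Std2.
Orbyt's best replies: Std1→Alpha; Std2→Beta; Std3→Gamma; Std4→Gamma.
The unique mutual best reply is (Std1, Alpha), giving (12, 6).
Nexon earns 11 sequentially versus 12 at the Nash outcome: worse off.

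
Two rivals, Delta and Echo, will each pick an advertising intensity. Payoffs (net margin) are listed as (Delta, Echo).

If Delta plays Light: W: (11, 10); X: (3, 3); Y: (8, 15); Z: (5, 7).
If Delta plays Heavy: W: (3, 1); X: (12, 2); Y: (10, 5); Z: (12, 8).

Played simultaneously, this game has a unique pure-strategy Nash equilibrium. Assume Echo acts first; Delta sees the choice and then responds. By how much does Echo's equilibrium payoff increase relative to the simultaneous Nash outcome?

Backward induction with Echo moving first.
- W: BR = Light, leader payoff 10.
- X: BR = Heavy, leader payoff 2.
- Y: BR = Heavy, leader payoff 5.
- Z: BR = Heavy, leader payoff 8.
Among 10, 2, 5, 8, the best is 10 at W. Subgame-perfect outcome: (Light, W) with payoffs (11, 10).
For the simultaneous game, intersect best replies.
Delta's best replies: W→Light; X→Heavy; Y→Heavy; Z→Heavy.
Echo's best replies: Light→Y; Heavy→Z.
Only (Heavy, Z) has each player best-responding; Nash payoffs (12, 8).
Echo's commitment gain: 10 − 8 = 2.

2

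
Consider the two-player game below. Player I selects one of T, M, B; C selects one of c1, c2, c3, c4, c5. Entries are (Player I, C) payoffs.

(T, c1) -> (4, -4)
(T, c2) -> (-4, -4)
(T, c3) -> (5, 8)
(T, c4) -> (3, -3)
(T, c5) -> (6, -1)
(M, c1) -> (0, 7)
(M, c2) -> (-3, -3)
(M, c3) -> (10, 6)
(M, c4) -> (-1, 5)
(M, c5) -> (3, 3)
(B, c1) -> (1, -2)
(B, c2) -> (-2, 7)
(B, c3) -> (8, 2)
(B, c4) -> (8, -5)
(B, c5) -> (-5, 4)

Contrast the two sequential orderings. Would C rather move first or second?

second

If Player I leads: C's best replies are T→c3, M→c1, B→c2; Player I's induced payoffs 5, 0, -2; outcome (T, c3), payoffs (5, 8).
If C leads: Player I's best replies are c1→T, c2→B, c3→M, c4→B, c5→T; C's induced payoffs -4, 7, 6, -5, -1; outcome (B, c2), payoffs (-2, 7).
C gets 7 moving first and 8 moving second, so C prefers to move second.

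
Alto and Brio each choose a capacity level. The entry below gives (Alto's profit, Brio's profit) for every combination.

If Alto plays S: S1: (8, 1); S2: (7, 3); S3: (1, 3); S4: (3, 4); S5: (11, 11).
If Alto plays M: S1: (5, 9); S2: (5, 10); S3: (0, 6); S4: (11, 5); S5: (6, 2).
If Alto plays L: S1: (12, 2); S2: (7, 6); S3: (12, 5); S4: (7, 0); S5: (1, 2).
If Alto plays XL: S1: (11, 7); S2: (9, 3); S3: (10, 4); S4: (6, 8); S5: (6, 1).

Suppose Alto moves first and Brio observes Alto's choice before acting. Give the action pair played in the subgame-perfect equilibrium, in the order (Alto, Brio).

(S, S5)

Backward induction with Alto moving first.
- S: BR = S5, leader payoff 11.
- M: BR = S2, leader payoff 5.
- L: BR = S2, leader payoff 7.
- XL: BR = S4, leader payoff 6.
Among 11, 5, 7, 6, the best is 11 at S. Subgame-perfect outcome: (S, S5) with payoffs (11, 11).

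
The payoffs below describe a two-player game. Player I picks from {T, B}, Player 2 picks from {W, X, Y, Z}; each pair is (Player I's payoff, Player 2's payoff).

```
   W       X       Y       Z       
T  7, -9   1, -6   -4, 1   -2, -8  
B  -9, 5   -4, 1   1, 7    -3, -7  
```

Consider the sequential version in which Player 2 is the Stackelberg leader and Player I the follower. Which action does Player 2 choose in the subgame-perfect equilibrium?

Backward induction with Player 2 moving first.
- W: Player I compares 7, -9 and picks T; Player 2 would get -9.
- X: Player I compares 1, -4 and picks T; Player 2 would get -6.
- Y: Player I compares -4, 1 and picks B; Player 2 would get 7.
- Z: Player I compares -2, -3 and picks T; Player 2 would get -8.
Among -9, -6, 7, -8, the best is 7 at Y. Subgame-perfect outcome: (B, Y) with payoffs (1, 7).

Y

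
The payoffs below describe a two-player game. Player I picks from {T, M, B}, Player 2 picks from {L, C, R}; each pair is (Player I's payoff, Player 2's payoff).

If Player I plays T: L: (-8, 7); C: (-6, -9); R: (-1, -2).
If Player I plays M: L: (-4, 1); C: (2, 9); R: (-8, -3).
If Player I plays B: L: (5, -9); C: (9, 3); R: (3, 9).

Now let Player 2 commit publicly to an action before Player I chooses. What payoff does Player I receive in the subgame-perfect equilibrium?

3

Work backward from Player I's decision.
- L: Player I compares -8, -4, 5 and picks B; Player 2 would get -9.
- C: Player I compares -6, 2, 9 and picks B; Player 2 would get 3.
- R: Player I compares -1, -8, 3 and picks B; Player 2 would get 9.
Maximizing over -9, 3, 9, Player 2 chooses R. Subgame-perfect outcome: (B, R) with payoffs (3, 9).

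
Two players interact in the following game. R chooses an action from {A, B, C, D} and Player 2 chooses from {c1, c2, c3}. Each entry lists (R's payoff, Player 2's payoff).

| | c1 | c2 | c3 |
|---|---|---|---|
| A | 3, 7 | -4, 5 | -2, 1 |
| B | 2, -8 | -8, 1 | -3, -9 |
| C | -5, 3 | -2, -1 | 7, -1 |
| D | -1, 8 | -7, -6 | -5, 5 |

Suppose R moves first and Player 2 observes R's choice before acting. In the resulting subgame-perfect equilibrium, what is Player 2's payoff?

Solve by backward induction (R leads).
- A: BR = c1, leader payoff 3.
- B: BR = c2, leader payoff -8.
- C: BR = c1, leader payoff -5.
- D: BR = c1, leader payoff -1.
R's induced payoffs are 3, -8, -5, -1, so R commits to A. Subgame-perfect outcome: (A, c1) with payoffs (3, 7).

7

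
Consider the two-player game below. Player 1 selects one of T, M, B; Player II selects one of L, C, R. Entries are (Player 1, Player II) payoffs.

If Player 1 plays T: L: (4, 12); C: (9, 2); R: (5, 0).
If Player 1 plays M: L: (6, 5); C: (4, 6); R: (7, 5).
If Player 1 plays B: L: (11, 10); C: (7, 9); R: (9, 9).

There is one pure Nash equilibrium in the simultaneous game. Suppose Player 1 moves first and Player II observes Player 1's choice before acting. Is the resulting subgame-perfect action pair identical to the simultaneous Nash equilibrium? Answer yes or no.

yes

Backward induction with Player 1 moving first.
- T → Player II plays L (best of 12, 2, 0); Player 1 gets 4.
- M → Player II plays C (best of 5, 6, 5); Player 1 gets 4.
- B → Player II plays L (best of 10, 9, 9); Player 1 gets 11.
Maximizing over 4, 4, 11, Player 1 chooses B. Subgame-perfect outcome: (B, L) with payoffs (11, 10).
Under simultaneous play:
Player 1's best replies: L→B; C→T; R→B.
Player II's best replies: T→L; M→C; B→L.
The unique mutual best reply is (B, L), giving (11, 10).
Sequential outcome (B, L) coincides with the Nash profile (B, L).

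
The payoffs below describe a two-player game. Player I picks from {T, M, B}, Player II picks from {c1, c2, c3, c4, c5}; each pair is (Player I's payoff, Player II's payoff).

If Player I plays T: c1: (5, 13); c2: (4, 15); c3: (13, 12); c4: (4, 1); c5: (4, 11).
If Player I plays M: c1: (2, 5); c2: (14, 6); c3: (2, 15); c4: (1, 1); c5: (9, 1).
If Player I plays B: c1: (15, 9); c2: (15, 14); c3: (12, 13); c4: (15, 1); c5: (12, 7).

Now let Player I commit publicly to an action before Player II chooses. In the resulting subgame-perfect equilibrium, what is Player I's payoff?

Work backward from Player II's decision.
- T → Player II plays c2 (best of 13, 15, 12, 1, 11); Player I gets 4.
- M → Player II plays c3 (best of 5, 6, 15, 1, 1); Player I gets 2.
- B → Player II plays c2 (best of 9, 14, 13, 1, 7); Player I gets 15.
Maximizing over 4, 2, 15, Player I chooses B. Subgame-perfect outcome: (B, c2) with payoffs (15, 14).

15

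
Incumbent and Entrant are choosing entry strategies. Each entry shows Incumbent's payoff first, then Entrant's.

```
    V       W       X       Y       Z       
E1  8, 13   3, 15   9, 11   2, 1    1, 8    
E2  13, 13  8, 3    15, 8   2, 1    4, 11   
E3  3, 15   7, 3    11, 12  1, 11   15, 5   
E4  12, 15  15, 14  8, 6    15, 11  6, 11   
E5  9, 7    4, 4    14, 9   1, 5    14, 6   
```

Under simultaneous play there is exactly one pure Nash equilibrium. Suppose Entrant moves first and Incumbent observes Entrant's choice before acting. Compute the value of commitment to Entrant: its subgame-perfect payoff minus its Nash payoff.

Backward induction with Entrant moving first.
- V → Incumbent plays E2 (best of 8, 13, 3, 12, 9); Entrant gets 13.
- W → Incumbent plays E4 (best of 3, 8, 7, 15, 4); Entrant gets 14.
- X → Incumbent plays E2 (best of 9, 15, 11, 8, 14); Entrant gets 8.
- Y → Incumbent plays E4 (best of 2, 2, 1, 15, 1); Entrant gets 11.
- Z → Incumbent plays E3 (best of 1, 4, 15, 6, 14); Entrant gets 5.
Among 13, 14, 8, 11, 5, the best is 14 at W. Subgame-perfect outcome: (E4, W) with payoffs (15, 14).
For the simultaneous game, intersect best replies.
Incumbent's best replies: V→E2; W→E4; X→E2; Y→E4; Z→E3.
Entrant's best replies: E1→W; E2→V; E3→V; E4→V; E5→X.
The unique mutual best reply is (E2, V), giving (13, 13).
Entrant's commitment gain: 14 − 13 = 1.

1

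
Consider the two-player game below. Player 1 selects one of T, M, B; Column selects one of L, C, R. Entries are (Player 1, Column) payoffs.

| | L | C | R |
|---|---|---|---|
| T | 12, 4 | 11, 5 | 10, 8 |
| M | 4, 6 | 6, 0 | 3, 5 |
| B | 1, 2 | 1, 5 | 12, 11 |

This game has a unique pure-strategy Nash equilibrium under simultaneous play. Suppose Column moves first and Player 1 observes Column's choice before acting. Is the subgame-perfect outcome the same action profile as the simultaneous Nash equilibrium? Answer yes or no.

yes

Backward induction with Column moving first.
- L → Player 1 plays T (best of 12, 4, 1); Column gets 4.
- C → Player 1 plays T (best of 11, 6, 1); Column gets 5.
- R → Player 1 plays B (best of 10, 3, 12); Column gets 11.
Maximizing over 4, 5, 11, Column chooses R. Subgame-perfect outcome: (B, R) with payoffs (12, 11).
For the simultaneous game, intersect best replies.
Player 1's best replies: L→T; C→T; R→B.
Column's best replies: T→R; M→L; B→R.
Only (B, R) has each player best-responding; Nash payoffs (12, 11).
Sequential outcome (B, R) coincides with the Nash profile (B, R).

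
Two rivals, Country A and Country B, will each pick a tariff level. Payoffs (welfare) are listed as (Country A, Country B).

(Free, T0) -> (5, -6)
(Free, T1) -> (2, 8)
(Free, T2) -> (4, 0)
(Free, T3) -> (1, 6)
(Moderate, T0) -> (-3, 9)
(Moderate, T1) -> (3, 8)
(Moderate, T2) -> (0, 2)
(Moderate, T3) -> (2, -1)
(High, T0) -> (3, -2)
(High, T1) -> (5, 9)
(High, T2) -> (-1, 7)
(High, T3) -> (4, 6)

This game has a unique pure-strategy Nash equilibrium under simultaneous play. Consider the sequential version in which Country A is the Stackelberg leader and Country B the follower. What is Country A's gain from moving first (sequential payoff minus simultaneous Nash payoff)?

0

Solve by backward induction (Country A leads).
- Free: BR = T1, leader payoff 2.
- Moderate: BR = T0, leader payoff -3.
- High: BR = T1, leader payoff 5.
Maximizing over 2, -3, 5, Country A chooses High. Subgame-perfect outcome: (High, T1) with payoffs (5, 9).
Under simultaneous play:
Country A's best replies: T0→Free; T1→High; T2→Free; T3→High.
Country B's best replies: Free→T1; Moderate→T0; High→T1.
Only (High, T1) has each player best-responding; Nash payoffs (5, 9).
Country A's commitment gain: 5 − 5 = 0.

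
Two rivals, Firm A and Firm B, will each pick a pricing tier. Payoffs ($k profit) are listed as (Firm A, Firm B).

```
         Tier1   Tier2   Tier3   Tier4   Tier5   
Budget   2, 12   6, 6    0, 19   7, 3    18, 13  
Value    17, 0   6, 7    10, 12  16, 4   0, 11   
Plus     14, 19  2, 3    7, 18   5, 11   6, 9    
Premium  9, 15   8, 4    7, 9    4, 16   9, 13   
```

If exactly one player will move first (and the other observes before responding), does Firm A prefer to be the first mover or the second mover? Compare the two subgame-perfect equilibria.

If Firm A leads: Firm B's best replies are Budget→Tier3, Value→Tier3, Plus→Tier1, Premium→Tier4; Firm A's induced payoffs 0, 10, 14, 4; outcome (Plus, Tier1), payoffs (14, 19).
If Firm B leads: Firm A's best replies are Tier1→Value, Tier2→Premium, Tier3→Value, Tier4→Value, Tier5→Budget; Firm B's induced payoffs 0, 4, 12, 4, 13; outcome (Budget, Tier5), payoffs (18, 13).
Firm A gets 14 moving first and 18 moving second, so Firm A prefers to move second.

second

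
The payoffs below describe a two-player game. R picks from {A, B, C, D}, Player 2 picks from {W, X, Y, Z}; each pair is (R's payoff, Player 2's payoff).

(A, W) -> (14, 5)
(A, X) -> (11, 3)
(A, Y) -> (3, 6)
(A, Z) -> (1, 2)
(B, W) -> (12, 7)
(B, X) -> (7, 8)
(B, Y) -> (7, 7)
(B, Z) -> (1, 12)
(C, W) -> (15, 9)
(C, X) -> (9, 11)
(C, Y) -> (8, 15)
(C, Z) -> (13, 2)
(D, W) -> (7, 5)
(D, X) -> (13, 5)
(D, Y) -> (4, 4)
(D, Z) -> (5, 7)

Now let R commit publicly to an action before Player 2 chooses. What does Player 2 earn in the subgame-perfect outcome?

Solve by backward induction (R leads).
- A → Player 2 plays Y (best of 5, 3, 6, 2); R gets 3.
- B → Player 2 plays Z (best of 7, 8, 7, 12); R gets 1.
- C → Player 2 plays Y (best of 9, 11, 15, 2); R gets 8.
- D → Player 2 plays Z (best of 5, 5, 4, 7); R gets 5.
Maximizing over 3, 1, 8, 5, R chooses C. Subgame-perfect outcome: (C, Y) with payoffs (8, 15).

15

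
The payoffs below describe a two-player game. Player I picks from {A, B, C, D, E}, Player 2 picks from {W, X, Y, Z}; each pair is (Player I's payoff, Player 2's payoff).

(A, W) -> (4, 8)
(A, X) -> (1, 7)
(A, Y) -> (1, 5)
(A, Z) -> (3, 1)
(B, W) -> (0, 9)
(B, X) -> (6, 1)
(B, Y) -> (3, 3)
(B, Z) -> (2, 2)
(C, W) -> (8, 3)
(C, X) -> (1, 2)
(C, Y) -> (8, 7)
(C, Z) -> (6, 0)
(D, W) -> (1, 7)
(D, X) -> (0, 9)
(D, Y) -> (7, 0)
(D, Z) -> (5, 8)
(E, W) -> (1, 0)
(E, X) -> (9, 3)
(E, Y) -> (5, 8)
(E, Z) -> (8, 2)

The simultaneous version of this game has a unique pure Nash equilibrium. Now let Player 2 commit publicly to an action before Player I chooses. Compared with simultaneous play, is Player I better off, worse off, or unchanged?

unchanged

Solve by backward induction (Player 2 leads).
- W: Player I compares 4, 0, 8, 1, 1 and picks C; Player 2 would get 3.
- X: Player I compares 1, 6, 1, 0, 9 and picks E; Player 2 would get 3.
- Y: Player I compares 1, 3, 8, 7, 5 and picks C; Player 2 would get 7.
- Z: Player I compares 3, 2, 6, 5, 8 and picks E; Player 2 would get 2.
Among 3, 3, 7, 2, the best is 7 at Y. Subgame-perfect outcome: (C, Y) with payoffs (8, 7).
Now find the simultaneous Nash equilibrium.
Player I's best replies: W→C; X→E; Y→C; Z→E.
Player 2's best replies: A→W; B→W; C→Y; D→X; E→Y.
The unique mutual best reply is (C, Y), giving (8, 7).
Player I earns 8 sequentially versus 8 at the Nash outcome: unchanged.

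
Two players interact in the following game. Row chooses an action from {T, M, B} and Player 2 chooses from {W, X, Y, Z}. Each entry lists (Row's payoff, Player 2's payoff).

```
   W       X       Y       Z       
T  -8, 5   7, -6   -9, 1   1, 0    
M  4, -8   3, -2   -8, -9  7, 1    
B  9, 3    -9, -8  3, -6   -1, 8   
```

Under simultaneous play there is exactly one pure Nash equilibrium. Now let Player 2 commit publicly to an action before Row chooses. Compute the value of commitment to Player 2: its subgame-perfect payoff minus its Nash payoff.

2

Backward induction with Player 2 moving first.
- W → Row plays B (best of -8, 4, 9); Player 2 gets 3.
- X → Row plays T (best of 7, 3, -9); Player 2 gets -6.
- Y → Row plays B (best of -9, -8, 3); Player 2 gets -6.
- Z → Row plays M (best of 1, 7, -1); Player 2 gets 1.
Player 2's induced payoffs are 3, -6, -6, 1, so Player 2 commits to W. Subgame-perfect outcome: (B, W) with payoffs (9, 3).
Under simultaneous play:
Row's best replies: W→B; X→T; Y→B; Z→M.
Player 2's best replies: T→W; M→Z; B→Z.
The unique mutual best reply is (M, Z), giving (7, 1).
Player 2's commitment gain: 3 − 1 = 2.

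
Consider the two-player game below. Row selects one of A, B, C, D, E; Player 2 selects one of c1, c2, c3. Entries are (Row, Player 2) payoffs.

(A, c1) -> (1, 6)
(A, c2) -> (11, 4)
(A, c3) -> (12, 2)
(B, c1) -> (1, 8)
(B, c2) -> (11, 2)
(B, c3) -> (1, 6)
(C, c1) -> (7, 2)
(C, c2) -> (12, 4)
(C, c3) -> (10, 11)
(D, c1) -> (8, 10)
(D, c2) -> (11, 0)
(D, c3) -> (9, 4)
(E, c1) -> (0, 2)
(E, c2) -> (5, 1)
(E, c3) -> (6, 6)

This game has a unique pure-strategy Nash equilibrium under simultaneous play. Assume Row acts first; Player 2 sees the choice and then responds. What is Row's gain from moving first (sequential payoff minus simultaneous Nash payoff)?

2

Work backward from Player 2's decision.
- A: BR = c1, leader payoff 1.
- B: BR = c1, leader payoff 1.
- C: BR = c3, leader payoff 10.
- D: BR = c1, leader payoff 8.
- E: BR = c3, leader payoff 6.
Maximizing over 1, 1, 10, 8, 6, Row chooses C. Subgame-perfect outcome: (C, c3) with payoffs (10, 11).
Now find the simultaneous Nash equilibrium.
Row's best replies: c1→D; c2→C; c3→A.
Player 2's best replies: A→c1; B→c1; C→c3; D→c1; E→c3.
The unique mutual best reply is (D, c1), giving (8, 10).
Row's commitment gain: 10 − 8 = 2.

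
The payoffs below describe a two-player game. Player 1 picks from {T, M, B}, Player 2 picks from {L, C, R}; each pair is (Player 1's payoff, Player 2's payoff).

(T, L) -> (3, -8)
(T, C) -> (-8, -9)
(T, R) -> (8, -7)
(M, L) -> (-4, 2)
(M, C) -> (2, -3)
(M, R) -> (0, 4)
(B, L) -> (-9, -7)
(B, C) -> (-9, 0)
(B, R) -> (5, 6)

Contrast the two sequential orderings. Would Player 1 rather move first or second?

first

If Player 1 leads: Player 2's best replies are T→R, M→R, B→R; Player 1's induced payoffs 8, 0, 5; outcome (T, R), payoffs (8, -7).
If Player 2 leads: Player 1's best replies are L→T, C→M, R→T; Player 2's induced payoffs -8, -3, -7; outcome (M, C), payoffs (2, -3).
Player 1 gets 8 moving first and 2 moving second, so Player 1 prefers to move first.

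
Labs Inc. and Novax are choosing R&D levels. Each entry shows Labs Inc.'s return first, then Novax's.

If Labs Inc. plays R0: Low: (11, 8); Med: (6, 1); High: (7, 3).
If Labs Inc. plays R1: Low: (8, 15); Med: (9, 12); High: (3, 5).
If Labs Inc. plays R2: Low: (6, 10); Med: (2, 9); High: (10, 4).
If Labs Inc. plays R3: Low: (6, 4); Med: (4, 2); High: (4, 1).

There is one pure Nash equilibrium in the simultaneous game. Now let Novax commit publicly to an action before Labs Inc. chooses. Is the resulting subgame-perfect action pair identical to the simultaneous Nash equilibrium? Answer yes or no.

no

Labs Inc. best-responds to each possible Novax move:
- Low: BR = R0, leader payoff 8.
- Med: BR = R1, leader payoff 12.
- High: BR = R2, leader payoff 4.
Among 8, 12, 4, the best is 12 at Med. Subgame-perfect outcome: (R1, Med) with payoffs (9, 12).
Now find the simultaneous Nash equilibrium.
Labs Inc.'s best replies: Low→R0; Med→R1; High→R2.
Novax's best replies: R0→Low; R1→Low; R2→Low; R3→Low.
The unique mutual best reply is (R0, Low), giving (11, 8).
Sequential outcome (R1, Med) differs from the Nash profile (R0, Low).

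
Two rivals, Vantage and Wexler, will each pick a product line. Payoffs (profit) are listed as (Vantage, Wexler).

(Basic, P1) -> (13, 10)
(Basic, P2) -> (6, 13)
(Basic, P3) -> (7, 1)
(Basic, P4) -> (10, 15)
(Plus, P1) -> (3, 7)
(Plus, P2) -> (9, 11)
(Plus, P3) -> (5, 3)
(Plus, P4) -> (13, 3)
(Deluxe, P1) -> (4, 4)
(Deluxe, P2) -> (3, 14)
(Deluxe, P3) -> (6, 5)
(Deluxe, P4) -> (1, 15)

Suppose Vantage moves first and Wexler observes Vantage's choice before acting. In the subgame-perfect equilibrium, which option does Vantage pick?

Basic

Backward induction with Vantage moving first.
- Basic → Wexler plays P4 (best of 10, 13, 1, 15); Vantage gets 10.
- Plus → Wexler plays P2 (best of 7, 11, 3, 3); Vantage gets 9.
- Deluxe → Wexler plays P4 (best of 4, 14, 5, 15); Vantage gets 1.
Maximizing over 10, 9, 1, Vantage chooses Basic. Subgame-perfect outcome: (Basic, P4) with payoffs (10, 15).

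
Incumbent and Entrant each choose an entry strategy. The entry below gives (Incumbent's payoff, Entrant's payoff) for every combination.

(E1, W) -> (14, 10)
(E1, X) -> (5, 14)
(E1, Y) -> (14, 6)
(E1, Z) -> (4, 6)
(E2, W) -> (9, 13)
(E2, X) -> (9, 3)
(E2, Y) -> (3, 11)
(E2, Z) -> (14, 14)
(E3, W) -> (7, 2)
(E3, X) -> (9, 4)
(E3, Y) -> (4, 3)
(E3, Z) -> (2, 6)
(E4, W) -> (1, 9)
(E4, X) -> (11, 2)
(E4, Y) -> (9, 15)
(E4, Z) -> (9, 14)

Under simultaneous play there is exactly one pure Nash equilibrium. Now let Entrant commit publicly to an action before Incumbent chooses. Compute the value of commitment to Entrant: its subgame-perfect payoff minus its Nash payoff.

0

Work backward from Incumbent's decision.
- W → Incumbent plays E1 (best of 14, 9, 7, 1); Entrant gets 10.
- X → Incumbent plays E4 (best of 5, 9, 9, 11); Entrant gets 2.
- Y → Incumbent plays E1 (best of 14, 3, 4, 9); Entrant gets 6.
- Z → Incumbent plays E2 (best of 4, 14, 2, 9); Entrant gets 14.
Entrant's induced payoffs are 10, 2, 6, 14, so Entrant commits to Z. Subgame-perfect outcome: (E2, Z) with payoffs (14, 14).
For the simultaneous game, intersect best replies.
Incumbent's best replies: W→E1; X→E4; Y→E1; Z→E2.
Entrant's best replies: E1→X; E2→Z; E3→Z; E4→Y.
The unique mutual best reply is (E2, Z), giving (14, 14).
Entrant's commitment gain: 14 − 14 = 0.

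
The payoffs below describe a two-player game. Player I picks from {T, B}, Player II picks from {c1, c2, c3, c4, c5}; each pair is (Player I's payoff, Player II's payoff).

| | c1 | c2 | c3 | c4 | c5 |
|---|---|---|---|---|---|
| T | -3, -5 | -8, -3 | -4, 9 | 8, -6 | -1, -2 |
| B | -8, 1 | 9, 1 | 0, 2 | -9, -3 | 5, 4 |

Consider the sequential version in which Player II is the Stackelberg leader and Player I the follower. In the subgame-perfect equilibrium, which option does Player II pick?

Work backward from Player I's decision.
- c1: Player I compares -3, -8 and picks T; Player II would get -5.
- c2: Player I compares -8, 9 and picks B; Player II would get 1.
- c3: Player I compares -4, 0 and picks B; Player II would get 2.
- c4: Player I compares 8, -9 and picks T; Player II would get -6.
- c5: Player I compares -1, 5 and picks B; Player II would get 4.
Maximizing over -5, 1, 2, -6, 4, Player II chooses c5. Subgame-perfect outcome: (B, c5) with payoffs (5, 4).

c5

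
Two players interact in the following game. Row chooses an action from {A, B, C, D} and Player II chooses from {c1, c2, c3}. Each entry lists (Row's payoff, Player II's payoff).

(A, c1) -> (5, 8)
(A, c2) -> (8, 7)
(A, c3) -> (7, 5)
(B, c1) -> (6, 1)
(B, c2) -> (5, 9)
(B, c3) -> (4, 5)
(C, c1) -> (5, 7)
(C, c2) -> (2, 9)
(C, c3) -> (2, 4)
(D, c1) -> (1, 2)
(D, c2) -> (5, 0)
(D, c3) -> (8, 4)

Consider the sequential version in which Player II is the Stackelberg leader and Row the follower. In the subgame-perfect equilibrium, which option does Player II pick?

c2

Backward induction with Player II moving first.
- c1: BR = B, leader payoff 1.
- c2: BR = A, leader payoff 7.
- c3: BR = D, leader payoff 4.
Player II's induced payoffs are 1, 7, 4, so Player II commits to c2. Subgame-perfect outcome: (A, c2) with payoffs (8, 7).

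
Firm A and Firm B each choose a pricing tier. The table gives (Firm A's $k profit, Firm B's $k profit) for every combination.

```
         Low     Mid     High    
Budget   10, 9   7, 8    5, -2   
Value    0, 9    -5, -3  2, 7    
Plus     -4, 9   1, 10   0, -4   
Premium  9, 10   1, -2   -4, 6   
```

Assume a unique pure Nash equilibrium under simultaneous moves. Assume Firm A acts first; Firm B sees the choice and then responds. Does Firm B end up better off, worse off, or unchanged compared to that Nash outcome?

Firm B best-responds to each possible Firm A move:
- Budget: BR = Low, leader payoff 10.
- Value: BR = Low, leader payoff 0.
- Plus: BR = Mid, leader payoff 1.
- Premium: BR = Low, leader payoff 9.
Maximizing over 10, 0, 1, 9, Firm A chooses Budget. Subgame-perfect outcome: (Budget, Low) with payoffs (10, 9).
For the simultaneous game, intersect best replies.
Firm A's best replies: Low→Budget; Mid→Budget; High→Budget.
Firm B's best replies: Budget→Low; Value→Low; Plus→Mid; Premium→Low.
The unique mutual best reply is (Budget, Low), giving (10, 9).
Firm B earns 9 sequentially versus 9 at the Nash outcome: unchanged.

unchanged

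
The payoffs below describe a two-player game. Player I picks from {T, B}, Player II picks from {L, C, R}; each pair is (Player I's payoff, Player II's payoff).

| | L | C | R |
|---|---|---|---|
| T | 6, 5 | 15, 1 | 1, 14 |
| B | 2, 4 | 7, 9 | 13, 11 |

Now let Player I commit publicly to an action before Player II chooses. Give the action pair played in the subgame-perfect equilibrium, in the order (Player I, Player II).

Work backward from Player II's decision.
- T → Player II plays R (best of 5, 1, 14); Player I gets 1.
- B → Player II plays R (best of 4, 9, 11); Player I gets 13.
Player I's induced payoffs are 1, 13, so Player I commits to B. Subgame-perfect outcome: (B, R) with payoffs (13, 11).

(B, R)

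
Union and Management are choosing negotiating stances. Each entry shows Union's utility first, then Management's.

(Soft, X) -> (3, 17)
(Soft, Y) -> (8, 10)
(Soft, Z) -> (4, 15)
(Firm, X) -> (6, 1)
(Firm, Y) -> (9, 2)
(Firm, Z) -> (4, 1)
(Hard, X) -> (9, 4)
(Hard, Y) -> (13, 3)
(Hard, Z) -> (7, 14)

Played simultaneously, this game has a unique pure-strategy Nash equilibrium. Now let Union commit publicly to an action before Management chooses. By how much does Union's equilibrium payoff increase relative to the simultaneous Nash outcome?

2

Management best-responds to each possible Union move:
- Soft: BR = X, leader payoff 3.
- Firm: BR = Y, leader payoff 9.
- Hard: BR = Z, leader payoff 7.
Among 3, 9, 7, the best is 9 at Firm. Subgame-perfect outcome: (Firm, Y) with payoffs (9, 2).
For the simultaneous game, intersect best replies.
Union's best replies: X→Hard; Y→Hard; Z→Hard.
Management's best replies: Soft→X; Firm→Y; Hard→Z.
Only (Hard, Z) has each player best-responding; Nash payoffs (7, 14).
Union's commitment gain: 9 − 7 = 2.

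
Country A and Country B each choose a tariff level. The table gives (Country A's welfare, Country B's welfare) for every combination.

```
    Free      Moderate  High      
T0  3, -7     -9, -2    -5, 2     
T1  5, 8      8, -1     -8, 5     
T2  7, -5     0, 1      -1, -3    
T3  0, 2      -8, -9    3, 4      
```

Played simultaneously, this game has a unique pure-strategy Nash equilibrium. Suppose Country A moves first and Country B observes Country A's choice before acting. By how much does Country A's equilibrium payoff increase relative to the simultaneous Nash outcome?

2

Solve by backward induction (Country A leads).
- T0: Country B compares -7, -2, 2 and picks High; Country A would get -5.
- T1: Country B compares 8, -1, 5 and picks Free; Country A would get 5.
- T2: Country B compares -5, 1, -3 and picks Moderate; Country A would get 0.
- T3: Country B compares 2, -9, 4 and picks High; Country A would get 3.
Maximizing over -5, 5, 0, 3, Country A chooses T1. Subgame-perfect outcome: (T1, Free) with payoffs (5, 8).
For the simultaneous game, intersect best replies.
Country A's best replies: Free→T2; Moderate→T1; High→T3.
Country B's best replies: T0→High; T1→Free; T2→Moderate; T3→High.
The unique mutual best reply is (T3, High), giving (3, 4).
Country A's commitment gain: 5 − 3 = 2.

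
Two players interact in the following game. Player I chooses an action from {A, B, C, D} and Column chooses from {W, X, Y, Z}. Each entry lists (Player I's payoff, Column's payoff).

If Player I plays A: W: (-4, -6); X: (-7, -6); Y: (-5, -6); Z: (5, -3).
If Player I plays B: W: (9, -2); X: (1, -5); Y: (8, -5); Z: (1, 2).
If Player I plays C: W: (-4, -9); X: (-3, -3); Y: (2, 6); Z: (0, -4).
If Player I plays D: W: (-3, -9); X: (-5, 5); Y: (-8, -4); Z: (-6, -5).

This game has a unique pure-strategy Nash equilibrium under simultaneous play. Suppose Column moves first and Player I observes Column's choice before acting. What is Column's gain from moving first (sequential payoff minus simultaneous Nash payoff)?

1

Backward induction with Column moving first.
- W: BR = B, leader payoff -2.
- X: BR = B, leader payoff -5.
- Y: BR = B, leader payoff -5.
- Z: BR = A, leader payoff -3.
Maximizing over -2, -5, -5, -3, Column chooses W. Subgame-perfect outcome: (B, W) with payoffs (9, -2).
Now find the simultaneous Nash equilibrium.
Player I's best replies: W→B; X→B; Y→B; Z→A.
Column's best replies: A→Z; B→Z; C→Y; D→X.
The unique mutual best reply is (A, Z), giving (5, -3).
Column's commitment gain: -2 − -3 = 1.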